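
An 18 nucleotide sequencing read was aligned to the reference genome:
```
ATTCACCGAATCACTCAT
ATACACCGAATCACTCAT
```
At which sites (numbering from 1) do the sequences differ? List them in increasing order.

3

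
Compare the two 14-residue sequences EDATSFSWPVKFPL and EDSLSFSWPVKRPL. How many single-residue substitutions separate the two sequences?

3

Comparing position by position, 3 positions differ: 3 (A/S), 4 (T/L), 12 (F/R).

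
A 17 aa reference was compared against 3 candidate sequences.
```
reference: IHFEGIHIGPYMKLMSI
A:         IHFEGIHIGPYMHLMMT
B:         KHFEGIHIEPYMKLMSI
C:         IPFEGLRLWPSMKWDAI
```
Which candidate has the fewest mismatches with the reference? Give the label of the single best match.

A differs at 3 residues; B differs at 2 residues; C differs at 9 residues. The closest is B.

B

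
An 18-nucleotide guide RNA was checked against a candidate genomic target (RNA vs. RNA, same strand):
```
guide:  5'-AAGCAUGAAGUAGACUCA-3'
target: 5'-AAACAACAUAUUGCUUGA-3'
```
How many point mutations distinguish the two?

9

Comparing position by position, 9 positions differ: 3 (G/A), 6 (U/A), 7 (G/C), 9 (A/U), 10 (G/A), 12 (A/U), 14 (A/C), 15 (C/U), 17 (C/G).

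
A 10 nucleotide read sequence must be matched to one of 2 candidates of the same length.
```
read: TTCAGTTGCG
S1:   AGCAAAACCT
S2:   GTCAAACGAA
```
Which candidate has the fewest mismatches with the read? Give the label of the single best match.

Hamming distances to read — S1: 7; S2: 6.
Smallest is S2 with 6 mismatches.

S2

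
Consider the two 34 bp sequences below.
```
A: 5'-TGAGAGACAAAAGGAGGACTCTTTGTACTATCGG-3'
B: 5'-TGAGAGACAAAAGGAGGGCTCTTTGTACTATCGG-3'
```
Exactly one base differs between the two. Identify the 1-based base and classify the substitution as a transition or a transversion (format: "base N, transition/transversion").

Base 18 changes A→G. A is a purine and G is a purine, so this is a transition.

base 18, transition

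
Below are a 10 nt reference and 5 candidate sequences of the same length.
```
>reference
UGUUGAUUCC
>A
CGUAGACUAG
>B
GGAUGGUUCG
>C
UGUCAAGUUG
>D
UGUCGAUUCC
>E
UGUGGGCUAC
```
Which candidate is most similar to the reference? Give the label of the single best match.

A differs at 5 sites; B differs at 4 sites; C differs at 5 sites; D differs at 1 site; E differs at 4 sites. The closest is D.

D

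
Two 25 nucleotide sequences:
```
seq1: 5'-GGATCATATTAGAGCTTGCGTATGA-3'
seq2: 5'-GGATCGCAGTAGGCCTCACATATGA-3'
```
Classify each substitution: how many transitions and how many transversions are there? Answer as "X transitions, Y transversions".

Mismatches (1-based):
site 6: A→G (purine→purine, transition)
site 7: T→C (pyrimidine→pyrimidine, transition)
site 9: T→G (pyrimidine→purine, transversion)
site 13: A→G (purine→purine, transition)
site 14: G→C (purine→pyrimidine, transversion)
site 17: T→C (pyrimidine→pyrimidine, transition)
site 18: G→A (purine→purine, transition)
site 20: G→A (purine→purine, transition)

6 transitions, 2 transversions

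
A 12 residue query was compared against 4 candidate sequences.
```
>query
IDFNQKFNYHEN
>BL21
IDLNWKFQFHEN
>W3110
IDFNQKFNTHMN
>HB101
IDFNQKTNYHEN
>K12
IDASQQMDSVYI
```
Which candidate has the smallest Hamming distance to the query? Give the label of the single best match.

BL21 differs at 4 positions; W3110 differs at 2 positions; HB101 differs at 1 position; K12 differs at 9 positions. The closest is HB101.

HB101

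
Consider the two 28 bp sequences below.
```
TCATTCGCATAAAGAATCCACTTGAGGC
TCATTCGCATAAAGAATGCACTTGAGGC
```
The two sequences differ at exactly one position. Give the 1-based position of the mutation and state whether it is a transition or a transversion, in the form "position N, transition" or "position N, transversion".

position 18, transversion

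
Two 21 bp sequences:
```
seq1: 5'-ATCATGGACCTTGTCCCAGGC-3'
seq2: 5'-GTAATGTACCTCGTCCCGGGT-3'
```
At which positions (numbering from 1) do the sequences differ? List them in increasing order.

Scanning 1-based: 1: A/G; 3: C/A; 7: G/T; 12: T/C; 18: A/G; 21: C/T.

1, 3, 7, 12, 18, 21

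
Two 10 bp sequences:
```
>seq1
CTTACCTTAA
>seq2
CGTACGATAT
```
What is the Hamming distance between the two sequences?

Comparing position by position, 4 positions differ: 2 (T/G), 6 (C/G), 7 (T/A), 10 (A/T).

4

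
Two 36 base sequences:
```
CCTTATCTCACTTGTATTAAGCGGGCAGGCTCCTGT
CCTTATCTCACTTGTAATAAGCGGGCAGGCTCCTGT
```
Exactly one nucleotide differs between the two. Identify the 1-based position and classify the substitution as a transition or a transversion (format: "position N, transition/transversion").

Position 17 changes T→A. T is a pyrimidine and A is a purine, so this is a transversion.

position 17, transversion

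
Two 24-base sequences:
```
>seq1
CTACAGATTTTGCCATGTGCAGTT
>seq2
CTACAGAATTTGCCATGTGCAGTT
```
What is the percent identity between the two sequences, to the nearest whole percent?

96%

1 position differs (8), so 23 of 24 match: 23/24 = 95.83%.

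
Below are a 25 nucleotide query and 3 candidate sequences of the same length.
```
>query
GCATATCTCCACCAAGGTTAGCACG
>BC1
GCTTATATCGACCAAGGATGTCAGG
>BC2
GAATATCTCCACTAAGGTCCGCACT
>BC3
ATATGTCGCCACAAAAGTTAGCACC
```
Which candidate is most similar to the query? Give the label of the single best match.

BC2

BC1 differs at 7 sites; BC2 differs at 5 sites; BC3 differs at 7 sites. The closest is BC2.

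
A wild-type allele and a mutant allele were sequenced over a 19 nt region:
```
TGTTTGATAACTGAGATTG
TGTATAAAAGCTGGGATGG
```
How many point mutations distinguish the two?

Mismatches (1-based): site 4: T→A; site 6: G→A; site 8: T→A; site 10: A→G; site 14: A→G; site 18: T→G.

6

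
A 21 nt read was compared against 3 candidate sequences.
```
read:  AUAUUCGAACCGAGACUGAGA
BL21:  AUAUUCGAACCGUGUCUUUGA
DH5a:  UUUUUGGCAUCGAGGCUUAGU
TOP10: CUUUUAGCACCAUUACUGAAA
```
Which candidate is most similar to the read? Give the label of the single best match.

BL21

BL21 differs at 4 bases; DH5a differs at 8 bases; TOP10 differs at 8 bases. The closest is BL21.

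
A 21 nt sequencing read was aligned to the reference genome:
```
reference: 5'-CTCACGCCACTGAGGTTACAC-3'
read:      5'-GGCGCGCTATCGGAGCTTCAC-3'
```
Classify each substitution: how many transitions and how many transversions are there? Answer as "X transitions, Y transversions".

Mismatches (1-based):
site 1: C→G (pyrimidine→purine, transversion)
site 2: T→G (pyrimidine→purine, transversion)
site 4: A→G (purine→purine, transition)
site 8: C→T (pyrimidine→pyrimidine, transition)
site 10: C→T (pyrimidine→pyrimidine, transition)
site 11: T→C (pyrimidine→pyrimidine, transition)
site 13: A→G (purine→purine, transition)
site 14: G→A (purine→purine, transition)
site 16: T→C (pyrimidine→pyrimidine, transition)
site 18: A→T (purine→pyrimidine, transversion)

7 transitions, 3 transversions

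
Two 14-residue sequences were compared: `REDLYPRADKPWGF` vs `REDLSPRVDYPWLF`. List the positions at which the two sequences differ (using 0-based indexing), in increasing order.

Scanning 0-based: 4: Y/S; 7: A/V; 9: K/Y; 12: G/L.

4, 7, 9, 12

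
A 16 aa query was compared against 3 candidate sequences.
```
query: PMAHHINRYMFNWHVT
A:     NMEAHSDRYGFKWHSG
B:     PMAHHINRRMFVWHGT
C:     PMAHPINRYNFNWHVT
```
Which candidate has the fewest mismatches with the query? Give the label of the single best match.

C

Hamming distances to query — A: 9; B: 3; C: 2.
Smallest is C with 2 mismatches.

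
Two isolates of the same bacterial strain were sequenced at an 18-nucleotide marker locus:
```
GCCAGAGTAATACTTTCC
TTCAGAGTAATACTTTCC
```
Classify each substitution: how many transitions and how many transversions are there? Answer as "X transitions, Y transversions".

Transitions (purine↔purine or pyrimidine↔pyrimidine): 2 C→T.
Transversions (purine↔pyrimidine): 1 G→T.

1 transition, 1 transversion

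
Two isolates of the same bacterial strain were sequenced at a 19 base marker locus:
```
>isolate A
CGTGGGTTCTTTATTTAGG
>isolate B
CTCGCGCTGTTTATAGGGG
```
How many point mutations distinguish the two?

8

Comparing position by position, 8 sites differ: 2 (G/T), 3 (T/C), 5 (G/C), 7 (T/C), 9 (C/G), 15 (T/A), 16 (T/G), 17 (A/G).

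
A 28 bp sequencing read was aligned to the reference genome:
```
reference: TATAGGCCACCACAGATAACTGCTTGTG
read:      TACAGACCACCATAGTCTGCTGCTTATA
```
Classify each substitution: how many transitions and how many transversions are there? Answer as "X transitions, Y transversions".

Transitions (purine↔purine or pyrimidine↔pyrimidine): 3 T→C, 6 G→A, 13 C→T, 17 T→C, 19 A→G, 26 G→A, 28 G→A.
Transversions (purine↔pyrimidine): 16 A→T, 18 A→T.

7 transitions, 2 transversions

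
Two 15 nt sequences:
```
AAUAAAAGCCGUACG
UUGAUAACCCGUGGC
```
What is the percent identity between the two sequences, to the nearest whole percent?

8 positions differ (1, 2, 3, 5, 8, 13, 14, 15), so 7 of 15 match: 7/15 = 46.67%.

47%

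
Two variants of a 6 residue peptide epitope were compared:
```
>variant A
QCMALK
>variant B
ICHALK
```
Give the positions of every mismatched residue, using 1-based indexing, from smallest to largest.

Differences at position 1 (Q→I), position 3 (M→H).

1, 3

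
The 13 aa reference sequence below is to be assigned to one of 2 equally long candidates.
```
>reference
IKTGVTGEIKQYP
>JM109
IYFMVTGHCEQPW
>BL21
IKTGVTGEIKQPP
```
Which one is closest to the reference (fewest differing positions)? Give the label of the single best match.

Hamming distances to reference — JM109: 8; BL21: 1.
Smallest is BL21 with 1 mismatch.

BL21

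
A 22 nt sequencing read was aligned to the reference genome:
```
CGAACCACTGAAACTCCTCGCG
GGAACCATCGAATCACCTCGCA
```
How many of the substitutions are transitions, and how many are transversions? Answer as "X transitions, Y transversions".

Transitions (purine↔purine or pyrimidine↔pyrimidine): 8 C→T, 9 T→C, 22 G→A.
Transversions (purine↔pyrimidine): 1 C→G, 13 A→T, 15 T→A.

3 transitions, 3 transversions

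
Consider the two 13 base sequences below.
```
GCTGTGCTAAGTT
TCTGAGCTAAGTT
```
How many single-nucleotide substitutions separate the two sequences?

2

The sequences differ at sites 1, 5 (1-based) — 2 in total.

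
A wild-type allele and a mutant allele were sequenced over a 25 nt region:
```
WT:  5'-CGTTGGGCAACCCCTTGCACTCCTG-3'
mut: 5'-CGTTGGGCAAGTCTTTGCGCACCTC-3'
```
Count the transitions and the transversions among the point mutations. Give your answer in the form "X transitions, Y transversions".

Mismatches (1-based):
base 11: C→G (pyrimidine→purine, transversion)
base 12: C→T (pyrimidine→pyrimidine, transition)
base 14: C→T (pyrimidine→pyrimidine, transition)
base 19: A→G (purine→purine, transition)
base 21: T→A (pyrimidine→purine, transversion)
base 25: G→C (purine→pyrimidine, transversion)

3 transitions, 3 transversions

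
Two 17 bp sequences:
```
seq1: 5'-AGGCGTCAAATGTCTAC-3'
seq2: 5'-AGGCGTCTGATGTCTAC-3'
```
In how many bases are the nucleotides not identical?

Comparing position by position, 2 bases differ: 8 (A/T), 9 (A/G).

2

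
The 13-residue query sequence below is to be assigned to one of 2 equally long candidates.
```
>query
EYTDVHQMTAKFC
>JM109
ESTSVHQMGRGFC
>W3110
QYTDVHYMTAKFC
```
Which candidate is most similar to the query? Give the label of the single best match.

W3110

Hamming distances to query — JM109: 5; W3110: 2.
Smallest is W3110 with 2 mismatches.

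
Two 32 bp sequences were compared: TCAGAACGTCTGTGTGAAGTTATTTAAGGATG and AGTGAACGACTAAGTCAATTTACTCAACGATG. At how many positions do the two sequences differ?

Comparing position by position, 11 positions differ: 1 (T/A), 2 (C/G), 3 (A/T), 9 (T/A), 12 (G/A), 13 (T/A), 16 (G/C), 19 (G/T), 23 (T/C), 25 (T/C), 28 (G/C).

11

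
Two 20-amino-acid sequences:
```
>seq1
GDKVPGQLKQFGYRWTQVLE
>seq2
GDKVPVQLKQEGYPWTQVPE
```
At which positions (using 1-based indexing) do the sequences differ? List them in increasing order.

Differences at position 6 (G→V), position 11 (F→E), position 14 (R→P), position 19 (L→P).

6, 11, 14, 19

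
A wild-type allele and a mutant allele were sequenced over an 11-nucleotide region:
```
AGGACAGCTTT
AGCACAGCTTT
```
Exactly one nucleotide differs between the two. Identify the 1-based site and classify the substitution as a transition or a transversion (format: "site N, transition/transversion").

The sequences differ only at site 3: G→C (purine→pyrimidine), a transversion.

site 3, transversion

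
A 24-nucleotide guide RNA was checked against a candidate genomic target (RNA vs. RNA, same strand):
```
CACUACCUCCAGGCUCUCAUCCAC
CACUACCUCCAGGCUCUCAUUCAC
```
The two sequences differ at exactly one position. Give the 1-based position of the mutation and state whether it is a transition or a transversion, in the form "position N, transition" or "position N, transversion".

Position 21 changes C→U. C is a pyrimidine and U is a pyrimidine, so this is a transition.

position 21, transition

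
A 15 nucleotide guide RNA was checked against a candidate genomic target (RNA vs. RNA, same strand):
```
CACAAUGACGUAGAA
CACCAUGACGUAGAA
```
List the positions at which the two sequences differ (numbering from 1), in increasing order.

Scanning 1-based: 4: A/C.

4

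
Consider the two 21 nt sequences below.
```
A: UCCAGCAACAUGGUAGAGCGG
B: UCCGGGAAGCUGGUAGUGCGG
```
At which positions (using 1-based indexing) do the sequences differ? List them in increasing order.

4, 6, 9, 10, 17

Differences at position 4 (A→G), position 6 (C→G), position 9 (C→G), position 10 (A→C), position 17 (A→U).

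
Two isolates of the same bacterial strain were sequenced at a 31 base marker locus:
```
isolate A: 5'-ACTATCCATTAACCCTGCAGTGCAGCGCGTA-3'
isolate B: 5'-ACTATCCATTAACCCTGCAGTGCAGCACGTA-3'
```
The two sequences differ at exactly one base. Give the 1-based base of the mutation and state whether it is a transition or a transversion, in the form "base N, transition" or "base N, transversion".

base 27, transition

The sequences differ only at base 27: G→A (purine→purine), a transition.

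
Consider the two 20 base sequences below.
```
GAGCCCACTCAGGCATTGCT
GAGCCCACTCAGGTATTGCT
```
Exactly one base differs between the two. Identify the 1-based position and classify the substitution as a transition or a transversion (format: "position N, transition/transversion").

The sequences differ only at position 14: C→T (pyrimidine→pyrimidine), a transition.

position 14, transition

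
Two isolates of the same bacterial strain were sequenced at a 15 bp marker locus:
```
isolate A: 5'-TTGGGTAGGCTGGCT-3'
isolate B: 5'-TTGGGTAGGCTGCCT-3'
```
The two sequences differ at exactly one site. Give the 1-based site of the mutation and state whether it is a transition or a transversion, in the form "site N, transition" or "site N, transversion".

The sequences differ only at site 13: G→C (purine→pyrimidine), a transversion.

site 13, transversion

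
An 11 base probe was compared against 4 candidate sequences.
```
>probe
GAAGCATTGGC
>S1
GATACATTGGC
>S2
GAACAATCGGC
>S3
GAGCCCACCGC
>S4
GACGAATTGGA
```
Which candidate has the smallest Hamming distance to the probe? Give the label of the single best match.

S1 differs at 2 bases; S2 differs at 3 bases; S3 differs at 6 bases; S4 differs at 3 bases. The closest is S1.

S1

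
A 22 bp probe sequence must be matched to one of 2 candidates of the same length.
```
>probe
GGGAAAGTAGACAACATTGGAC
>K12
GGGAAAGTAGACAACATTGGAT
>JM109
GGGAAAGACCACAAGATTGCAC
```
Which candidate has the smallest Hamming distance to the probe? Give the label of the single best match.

K12 differs at 1 site; JM109 differs at 5 sites. The closest is K12.

K12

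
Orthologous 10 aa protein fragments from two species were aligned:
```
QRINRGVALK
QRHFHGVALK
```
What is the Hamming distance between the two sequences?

Comparing position by position, 3 residues differ: 3 (I/H), 4 (N/F), 5 (R/H).

3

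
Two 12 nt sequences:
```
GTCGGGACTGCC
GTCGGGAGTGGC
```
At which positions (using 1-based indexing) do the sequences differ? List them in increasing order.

8, 11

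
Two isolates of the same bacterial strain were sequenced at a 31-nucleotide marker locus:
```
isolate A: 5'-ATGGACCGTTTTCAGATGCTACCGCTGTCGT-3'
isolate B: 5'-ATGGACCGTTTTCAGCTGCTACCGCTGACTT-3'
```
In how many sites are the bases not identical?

3

Comparing position by position, 3 sites differ: 16 (A/C), 28 (T/A), 30 (G/T).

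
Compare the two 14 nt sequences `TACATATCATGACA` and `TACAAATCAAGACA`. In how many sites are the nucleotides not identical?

2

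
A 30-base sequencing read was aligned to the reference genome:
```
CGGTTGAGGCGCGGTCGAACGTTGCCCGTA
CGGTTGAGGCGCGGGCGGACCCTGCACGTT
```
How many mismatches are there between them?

6

Comparing position by position, 6 bases differ: 15 (T/G), 18 (A/G), 21 (G/C), 22 (T/C), 26 (C/A), 30 (A/T).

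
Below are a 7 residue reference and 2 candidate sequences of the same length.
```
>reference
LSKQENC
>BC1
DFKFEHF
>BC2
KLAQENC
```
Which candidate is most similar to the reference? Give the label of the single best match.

BC1 differs at 5 positions; BC2 differs at 3 positions. The closest is BC2.

BC2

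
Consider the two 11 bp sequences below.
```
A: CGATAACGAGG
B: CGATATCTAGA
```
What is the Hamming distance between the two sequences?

3

Mismatches (1-based): site 6: A→T; site 8: G→T; site 11: G→A.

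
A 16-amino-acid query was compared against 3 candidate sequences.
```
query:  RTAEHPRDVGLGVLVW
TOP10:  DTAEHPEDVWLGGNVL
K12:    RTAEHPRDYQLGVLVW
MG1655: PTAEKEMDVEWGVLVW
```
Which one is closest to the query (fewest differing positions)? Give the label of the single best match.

K12

TOP10 differs at 6 positions; K12 differs at 2 positions; MG1655 differs at 6 positions. The closest is K12.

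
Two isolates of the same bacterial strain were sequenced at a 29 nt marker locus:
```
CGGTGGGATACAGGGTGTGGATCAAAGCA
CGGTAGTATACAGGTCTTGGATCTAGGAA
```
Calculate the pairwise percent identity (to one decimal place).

72.4%

Mismatches at positions 5, 7, 15, 16, 17, 24, 26, 28 (1-based): 8 of 29.
Identical positions: 21/29 = 72.41% → 72.4%.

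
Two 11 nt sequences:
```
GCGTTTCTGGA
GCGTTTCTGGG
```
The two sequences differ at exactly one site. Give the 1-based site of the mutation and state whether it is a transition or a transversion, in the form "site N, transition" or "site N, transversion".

site 11, transition

Site 11 changes A→G. A is a purine and G is a purine, so this is a transition.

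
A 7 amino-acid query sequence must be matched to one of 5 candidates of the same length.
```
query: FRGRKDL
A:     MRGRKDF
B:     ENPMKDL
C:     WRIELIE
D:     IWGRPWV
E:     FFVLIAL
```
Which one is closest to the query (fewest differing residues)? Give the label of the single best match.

A

Hamming distances to query — A: 2; B: 4; C: 6; D: 5; E: 5.
Smallest is A with 2 mismatches.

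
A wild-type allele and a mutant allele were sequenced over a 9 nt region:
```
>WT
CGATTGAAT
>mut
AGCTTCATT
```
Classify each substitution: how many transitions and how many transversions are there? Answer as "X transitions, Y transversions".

0 transitions, 4 transversions

Mismatches (1-based):
base 1: C→A (pyrimidine→purine, transversion)
base 3: A→C (purine→pyrimidine, transversion)
base 6: G→C (purine→pyrimidine, transversion)
base 8: A→T (purine→pyrimidine, transversion)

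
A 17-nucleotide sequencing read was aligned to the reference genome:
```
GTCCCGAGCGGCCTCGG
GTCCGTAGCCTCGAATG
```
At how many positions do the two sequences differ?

Comparing position by position, 8 positions differ: 5 (C/G), 6 (G/T), 10 (G/C), 11 (G/T), 13 (C/G), 14 (T/A), 15 (C/A), 16 (G/T).

8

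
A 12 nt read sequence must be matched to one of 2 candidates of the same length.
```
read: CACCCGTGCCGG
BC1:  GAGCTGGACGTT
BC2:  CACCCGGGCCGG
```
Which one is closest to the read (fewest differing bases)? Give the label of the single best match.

BC1 differs at 8 bases; BC2 differs at 1 base. The closest is BC2.

BC2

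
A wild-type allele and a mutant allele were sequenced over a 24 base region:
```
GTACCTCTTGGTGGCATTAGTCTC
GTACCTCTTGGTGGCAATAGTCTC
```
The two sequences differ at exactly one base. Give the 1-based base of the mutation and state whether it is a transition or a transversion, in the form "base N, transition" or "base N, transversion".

Base 17 changes T→A. T is a pyrimidine and A is a purine, so this is a transversion.

base 17, transversion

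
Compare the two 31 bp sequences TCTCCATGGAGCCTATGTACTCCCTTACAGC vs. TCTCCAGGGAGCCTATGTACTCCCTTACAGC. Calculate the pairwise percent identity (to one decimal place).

Mismatch at position 7 (1-based): 1 of 31.
Identical positions: 30/31 = 96.77% → 96.8%.

96.8%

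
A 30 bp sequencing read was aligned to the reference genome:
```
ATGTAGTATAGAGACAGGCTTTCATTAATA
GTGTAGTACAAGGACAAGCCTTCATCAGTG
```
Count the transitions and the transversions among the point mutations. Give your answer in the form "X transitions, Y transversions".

Mismatches (1-based):
site 1: A→G (purine→purine, transition)
site 9: T→C (pyrimidine→pyrimidine, transition)
site 11: G→A (purine→purine, transition)
site 12: A→G (purine→purine, transition)
site 17: G→A (purine→purine, transition)
site 20: T→C (pyrimidine→pyrimidine, transition)
site 26: T→C (pyrimidine→pyrimidine, transition)
site 28: A→G (purine→purine, transition)
site 30: A→G (purine→purine, transition)

9 transitions, 0 transversions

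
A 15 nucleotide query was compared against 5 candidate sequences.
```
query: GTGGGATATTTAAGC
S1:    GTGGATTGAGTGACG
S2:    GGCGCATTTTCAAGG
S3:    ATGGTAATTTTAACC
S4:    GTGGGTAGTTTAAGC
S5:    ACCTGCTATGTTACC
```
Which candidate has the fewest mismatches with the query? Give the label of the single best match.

Hamming distances to query — S1: 8; S2: 6; S3: 5; S4: 3; S5: 8.
Smallest is S4 with 3 mismatches.

S4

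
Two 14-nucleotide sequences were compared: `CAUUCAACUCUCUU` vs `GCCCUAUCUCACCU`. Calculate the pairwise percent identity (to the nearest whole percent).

43%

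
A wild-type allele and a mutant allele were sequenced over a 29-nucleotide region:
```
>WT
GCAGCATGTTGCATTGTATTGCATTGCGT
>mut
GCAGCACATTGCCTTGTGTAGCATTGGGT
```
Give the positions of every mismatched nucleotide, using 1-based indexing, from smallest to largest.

Differences at position 7 (T→C), position 8 (G→A), position 13 (A→C), position 18 (A→G), position 20 (T→A), position 27 (C→G).

7, 8, 13, 18, 20, 27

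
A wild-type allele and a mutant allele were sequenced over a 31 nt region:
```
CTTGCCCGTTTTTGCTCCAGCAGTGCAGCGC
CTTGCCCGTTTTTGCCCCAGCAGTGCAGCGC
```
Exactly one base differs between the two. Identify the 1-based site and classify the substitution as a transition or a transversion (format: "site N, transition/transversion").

The sequences differ only at site 16: T→C (pyrimidine→pyrimidine), a transition.

site 16, transition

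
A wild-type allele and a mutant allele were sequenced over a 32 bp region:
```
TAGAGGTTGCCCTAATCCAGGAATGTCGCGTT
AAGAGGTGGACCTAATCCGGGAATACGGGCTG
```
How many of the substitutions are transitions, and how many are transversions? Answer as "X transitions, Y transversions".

3 transitions, 7 transversions

Mismatches (1-based):
base 1: T→A (pyrimidine→purine, transversion)
base 8: T→G (pyrimidine→purine, transversion)
base 10: C→A (pyrimidine→purine, transversion)
base 19: A→G (purine→purine, transition)
base 25: G→A (purine→purine, transition)
base 26: T→C (pyrimidine→pyrimidine, transition)
base 27: C→G (pyrimidine→purine, transversion)
base 29: C→G (pyrimidine→purine, transversion)
base 30: G→C (purine→pyrimidine, transversion)
base 32: T→G (pyrimidine→purine, transversion)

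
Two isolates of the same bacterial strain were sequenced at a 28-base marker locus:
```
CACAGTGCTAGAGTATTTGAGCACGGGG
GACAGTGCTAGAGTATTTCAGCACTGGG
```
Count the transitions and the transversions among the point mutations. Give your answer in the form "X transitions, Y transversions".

Mismatches (1-based):
site 1: C→G (pyrimidine→purine, transversion)
site 19: G→C (purine→pyrimidine, transversion)
site 25: G→T (purine→pyrimidine, transversion)

0 transitions, 3 transversions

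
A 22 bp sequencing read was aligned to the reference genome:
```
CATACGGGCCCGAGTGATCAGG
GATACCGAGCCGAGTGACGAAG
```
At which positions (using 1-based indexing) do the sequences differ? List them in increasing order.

Differences at position 1 (C→G), position 6 (G→C), position 8 (G→A), position 9 (C→G), position 18 (T→C), position 19 (C→G), position 21 (G→A).

1, 6, 8, 9, 18, 19, 21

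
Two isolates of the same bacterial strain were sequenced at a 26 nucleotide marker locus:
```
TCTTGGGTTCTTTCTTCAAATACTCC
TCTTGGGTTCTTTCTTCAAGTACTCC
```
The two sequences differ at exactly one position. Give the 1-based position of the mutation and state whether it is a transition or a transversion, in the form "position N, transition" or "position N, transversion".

position 20, transition

Position 20 changes A→G. A is a purine and G is a purine, so this is a transition.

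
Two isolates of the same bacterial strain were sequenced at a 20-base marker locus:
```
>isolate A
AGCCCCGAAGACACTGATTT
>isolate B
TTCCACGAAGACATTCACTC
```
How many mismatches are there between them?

The sequences differ at sites 1, 2, 5, 14, 16, 18, 20 (1-based) — 7 in total.

7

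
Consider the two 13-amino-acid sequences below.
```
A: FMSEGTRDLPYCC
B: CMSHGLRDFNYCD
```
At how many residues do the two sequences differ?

Comparing position by position, 6 residues differ: 1 (F/C), 4 (E/H), 6 (T/L), 9 (L/F), 10 (P/N), 13 (C/D).

6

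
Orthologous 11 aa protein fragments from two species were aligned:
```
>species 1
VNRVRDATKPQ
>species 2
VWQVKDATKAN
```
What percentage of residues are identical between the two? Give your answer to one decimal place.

Mismatches at positions 2, 3, 5, 10, 11 (1-based): 5 of 11.
Identical positions: 6/11 = 54.55% → 54.5%.

54.5%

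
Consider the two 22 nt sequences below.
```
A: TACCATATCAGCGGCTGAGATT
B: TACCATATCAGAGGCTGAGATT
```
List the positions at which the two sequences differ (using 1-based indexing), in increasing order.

12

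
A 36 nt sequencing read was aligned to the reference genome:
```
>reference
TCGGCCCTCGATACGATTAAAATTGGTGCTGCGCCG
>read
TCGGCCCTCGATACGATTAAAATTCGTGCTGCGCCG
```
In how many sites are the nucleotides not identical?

The sequences differ at sites 25 (1-based) — 1 in total.

1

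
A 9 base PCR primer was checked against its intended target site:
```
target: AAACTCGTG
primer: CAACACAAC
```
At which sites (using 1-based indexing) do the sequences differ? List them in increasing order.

1, 5, 7, 8, 9

Scanning 1-based: 1: A/C; 5: T/A; 7: G/A; 8: T/A; 9: G/C.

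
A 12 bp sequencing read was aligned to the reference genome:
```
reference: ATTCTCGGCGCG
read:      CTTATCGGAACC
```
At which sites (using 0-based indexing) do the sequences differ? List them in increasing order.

Differences at site 0 (A→C), site 3 (C→A), site 8 (C→A), site 9 (G→A), site 11 (G→C).

0, 3, 8, 9, 11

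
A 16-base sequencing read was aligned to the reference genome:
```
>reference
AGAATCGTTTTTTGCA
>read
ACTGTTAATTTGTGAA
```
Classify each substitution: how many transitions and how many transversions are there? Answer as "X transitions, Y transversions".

3 transitions, 5 transversions

Mismatches (1-based):
position 2: G→C (purine→pyrimidine, transversion)
position 3: A→T (purine→pyrimidine, transversion)
position 4: A→G (purine→purine, transition)
position 6: C→T (pyrimidine→pyrimidine, transition)
position 7: G→A (purine→purine, transition)
position 8: T→A (pyrimidine→purine, transversion)
position 12: T→G (pyrimidine→purine, transversion)
position 15: C→A (pyrimidine→purine, transversion)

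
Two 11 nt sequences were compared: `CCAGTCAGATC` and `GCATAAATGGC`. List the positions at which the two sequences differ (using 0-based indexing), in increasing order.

Differences at position 0 (C→G), position 3 (G→T), position 4 (T→A), position 5 (C→A), position 7 (G→T), position 8 (A→G), position 9 (T→G).

0, 3, 4, 5, 7, 8, 9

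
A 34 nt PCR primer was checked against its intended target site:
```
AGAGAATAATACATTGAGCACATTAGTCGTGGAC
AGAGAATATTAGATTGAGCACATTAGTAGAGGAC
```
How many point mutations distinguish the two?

4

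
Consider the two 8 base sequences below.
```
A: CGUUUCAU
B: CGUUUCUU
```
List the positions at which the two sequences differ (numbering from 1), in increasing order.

Differences at position 7 (A→U).

7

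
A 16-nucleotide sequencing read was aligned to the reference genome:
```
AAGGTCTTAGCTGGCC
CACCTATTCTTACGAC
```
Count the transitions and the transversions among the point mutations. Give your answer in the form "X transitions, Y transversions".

Mismatches (1-based):
position 1: A→C (purine→pyrimidine, transversion)
position 3: G→C (purine→pyrimidine, transversion)
position 4: G→C (purine→pyrimidine, transversion)
position 6: C→A (pyrimidine→purine, transversion)
position 9: A→C (purine→pyrimidine, transversion)
position 10: G→T (purine→pyrimidine, transversion)
position 11: C→T (pyrimidine→pyrimidine, transition)
position 12: T→A (pyrimidine→purine, transversion)
position 13: G→C (purine→pyrimidine, transversion)
position 15: C→A (pyrimidine→purine, transversion)

1 transition, 9 transversions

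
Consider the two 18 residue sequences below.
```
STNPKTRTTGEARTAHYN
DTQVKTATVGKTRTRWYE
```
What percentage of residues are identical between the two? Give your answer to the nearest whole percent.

Mismatches at positions 1, 3, 4, 7, 9, 11, 12, 15, 16, 18 (1-based): 10 of 18.
Identical positions: 8/18 = 44.44% → 44%.

44%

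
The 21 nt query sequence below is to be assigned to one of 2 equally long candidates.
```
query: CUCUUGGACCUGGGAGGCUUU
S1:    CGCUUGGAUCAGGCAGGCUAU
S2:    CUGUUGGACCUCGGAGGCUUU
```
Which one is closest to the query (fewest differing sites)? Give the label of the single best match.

Hamming distances to query — S1: 5; S2: 2.
Smallest is S2 with 2 mismatches.

S2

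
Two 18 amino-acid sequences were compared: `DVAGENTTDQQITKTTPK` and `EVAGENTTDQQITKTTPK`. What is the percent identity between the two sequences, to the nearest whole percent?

1 position differs (1), so 17 of 18 match: 17/18 = 94.44%.

94%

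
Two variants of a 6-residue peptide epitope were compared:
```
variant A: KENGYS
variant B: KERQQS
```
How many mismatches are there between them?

3

Mismatches (1-based): residue 3: N→R; residue 4: G→Q; residue 5: Y→Q.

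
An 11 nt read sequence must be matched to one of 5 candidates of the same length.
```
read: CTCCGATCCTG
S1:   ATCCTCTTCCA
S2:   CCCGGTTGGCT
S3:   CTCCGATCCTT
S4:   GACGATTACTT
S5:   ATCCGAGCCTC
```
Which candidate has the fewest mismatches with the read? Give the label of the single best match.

S3

Hamming distances to read — S1: 6; S2: 7; S3: 1; S4: 7; S5: 3.
Smallest is S3 with 1 mismatch.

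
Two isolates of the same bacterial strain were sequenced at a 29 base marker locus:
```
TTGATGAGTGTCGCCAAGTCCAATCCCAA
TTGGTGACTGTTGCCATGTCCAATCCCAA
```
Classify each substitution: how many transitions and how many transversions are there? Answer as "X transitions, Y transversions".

2 transitions, 2 transversions

Mismatches (1-based):
base 4: A→G (purine→purine, transition)
base 8: G→C (purine→pyrimidine, transversion)
base 12: C→T (pyrimidine→pyrimidine, transition)
base 17: A→T (purine→pyrimidine, transversion)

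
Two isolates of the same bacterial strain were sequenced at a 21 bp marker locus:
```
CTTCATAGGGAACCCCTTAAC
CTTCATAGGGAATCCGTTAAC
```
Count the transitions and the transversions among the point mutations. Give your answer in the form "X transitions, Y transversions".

Mismatches (1-based):
site 13: C→T (pyrimidine→pyrimidine, transition)
site 16: C→G (pyrimidine→purine, transversion)

1 transition, 1 transversion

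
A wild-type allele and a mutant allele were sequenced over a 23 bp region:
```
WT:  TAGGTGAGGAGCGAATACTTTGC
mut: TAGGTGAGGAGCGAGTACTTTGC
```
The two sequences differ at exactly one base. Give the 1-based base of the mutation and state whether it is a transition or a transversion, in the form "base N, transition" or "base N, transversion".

base 15, transition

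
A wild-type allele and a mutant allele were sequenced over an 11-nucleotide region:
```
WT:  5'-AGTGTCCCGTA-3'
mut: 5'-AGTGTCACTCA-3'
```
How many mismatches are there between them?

The sequences differ at bases 7, 9, 10 (1-based) — 3 in total.

3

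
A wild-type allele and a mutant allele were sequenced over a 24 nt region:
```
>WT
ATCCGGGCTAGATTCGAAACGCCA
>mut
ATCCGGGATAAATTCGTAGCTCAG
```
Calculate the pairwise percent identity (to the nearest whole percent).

7 positions differ (8, 11, 17, 19, 21, 23, 24), so 17 of 24 match: 17/24 = 70.83%.

71%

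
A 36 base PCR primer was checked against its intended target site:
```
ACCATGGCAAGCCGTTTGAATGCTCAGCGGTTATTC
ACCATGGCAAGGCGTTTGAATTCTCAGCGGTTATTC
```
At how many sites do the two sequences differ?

Mismatches (1-based): site 12: C→G; site 22: G→T.

2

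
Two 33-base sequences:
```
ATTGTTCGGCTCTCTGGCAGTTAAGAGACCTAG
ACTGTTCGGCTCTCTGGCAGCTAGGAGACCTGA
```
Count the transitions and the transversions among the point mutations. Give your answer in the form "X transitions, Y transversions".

5 transitions, 0 transversions

Transitions (purine↔purine or pyrimidine↔pyrimidine): 2 T→C, 21 T→C, 24 A→G, 32 A→G, 33 G→A.
Transversions (purine↔pyrimidine): none.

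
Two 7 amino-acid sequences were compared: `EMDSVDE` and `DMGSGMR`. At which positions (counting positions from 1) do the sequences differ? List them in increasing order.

Differences at position 1 (E→D), position 3 (D→G), position 5 (V→G), position 6 (D→M), position 7 (E→R).

1, 3, 5, 6, 7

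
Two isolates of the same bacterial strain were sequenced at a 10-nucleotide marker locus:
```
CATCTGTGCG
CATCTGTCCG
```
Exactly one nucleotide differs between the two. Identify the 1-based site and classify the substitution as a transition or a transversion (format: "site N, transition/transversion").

site 8, transversion

The sequences differ only at site 8: G→C (purine→pyrimidine), a transversion.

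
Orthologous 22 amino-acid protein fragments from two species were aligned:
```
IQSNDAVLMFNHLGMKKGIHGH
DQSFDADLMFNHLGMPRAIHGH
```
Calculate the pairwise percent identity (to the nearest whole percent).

Mismatches at positions 1, 4, 7, 16, 17, 18 (1-based): 6 of 22.
Identical positions: 16/22 = 72.73% → 73%.

73%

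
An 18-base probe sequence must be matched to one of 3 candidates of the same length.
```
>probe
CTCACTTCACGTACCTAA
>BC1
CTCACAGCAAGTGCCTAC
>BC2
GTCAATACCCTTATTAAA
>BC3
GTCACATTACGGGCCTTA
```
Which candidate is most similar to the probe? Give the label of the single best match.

BC1

Hamming distances to probe — BC1: 5; BC2: 8; BC3: 6.
Smallest is BC1 with 5 mismatches.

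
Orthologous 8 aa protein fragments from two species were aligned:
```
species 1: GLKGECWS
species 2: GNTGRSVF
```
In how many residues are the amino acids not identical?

Mismatches (1-based): residue 2: L→N; residue 3: K→T; residue 5: E→R; residue 6: C→S; residue 7: W→V; residue 8: S→F.

6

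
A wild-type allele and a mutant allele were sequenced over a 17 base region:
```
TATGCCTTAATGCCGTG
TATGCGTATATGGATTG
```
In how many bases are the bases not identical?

6

The sequences differ at bases 6, 8, 9, 13, 14, 15 (1-based) — 6 in total.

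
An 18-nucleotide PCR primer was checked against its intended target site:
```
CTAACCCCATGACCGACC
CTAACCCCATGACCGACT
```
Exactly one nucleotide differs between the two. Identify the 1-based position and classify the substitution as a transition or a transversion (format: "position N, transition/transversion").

position 18, transition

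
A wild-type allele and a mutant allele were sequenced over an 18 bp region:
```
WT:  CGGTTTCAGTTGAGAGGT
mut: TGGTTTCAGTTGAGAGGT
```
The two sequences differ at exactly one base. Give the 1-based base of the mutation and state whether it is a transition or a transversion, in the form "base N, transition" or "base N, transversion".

base 1, transition

The sequences differ only at base 1: C→T (pyrimidine→pyrimidine), a transition.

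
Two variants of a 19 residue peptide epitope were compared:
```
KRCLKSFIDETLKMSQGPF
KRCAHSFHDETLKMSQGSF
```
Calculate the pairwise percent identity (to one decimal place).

78.9%

4 positions differ (4, 5, 8, 18), so 15 of 19 match: 15/19 = 78.95%.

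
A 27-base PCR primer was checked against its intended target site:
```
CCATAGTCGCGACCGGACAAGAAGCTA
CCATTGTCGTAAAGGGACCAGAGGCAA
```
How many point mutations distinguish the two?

8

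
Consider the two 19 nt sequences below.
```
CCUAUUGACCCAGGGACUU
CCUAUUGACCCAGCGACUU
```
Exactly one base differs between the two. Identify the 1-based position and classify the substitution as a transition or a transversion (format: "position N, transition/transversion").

position 14, transversion

The sequences differ only at position 14: G→C (purine→pyrimidine), a transversion.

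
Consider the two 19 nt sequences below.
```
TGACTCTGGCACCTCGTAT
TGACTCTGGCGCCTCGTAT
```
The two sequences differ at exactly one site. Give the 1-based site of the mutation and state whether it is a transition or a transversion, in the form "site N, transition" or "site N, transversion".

The sequences differ only at site 11: A→G (purine→purine), a transition.

site 11, transition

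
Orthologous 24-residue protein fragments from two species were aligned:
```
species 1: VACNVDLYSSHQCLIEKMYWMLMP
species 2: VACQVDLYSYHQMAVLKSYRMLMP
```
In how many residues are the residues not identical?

8

Comparing position by position, 8 residues differ: 4 (N/Q), 10 (S/Y), 13 (C/M), 14 (L/A), 15 (I/V), 16 (E/L), 18 (M/S), 20 (W/R).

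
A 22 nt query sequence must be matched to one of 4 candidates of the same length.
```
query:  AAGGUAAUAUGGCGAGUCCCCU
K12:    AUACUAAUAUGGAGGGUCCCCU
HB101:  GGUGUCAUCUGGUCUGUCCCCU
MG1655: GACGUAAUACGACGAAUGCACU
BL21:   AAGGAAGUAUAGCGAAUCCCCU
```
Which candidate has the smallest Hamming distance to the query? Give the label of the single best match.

BL21

K12 differs at 5 positions; HB101 differs at 8 positions; MG1655 differs at 7 positions; BL21 differs at 4 positions. The closest is BL21.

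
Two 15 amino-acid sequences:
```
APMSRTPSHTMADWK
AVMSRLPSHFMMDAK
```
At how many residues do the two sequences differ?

5

The sequences differ at residues 2, 6, 10, 12, 14 (1-based) — 5 in total.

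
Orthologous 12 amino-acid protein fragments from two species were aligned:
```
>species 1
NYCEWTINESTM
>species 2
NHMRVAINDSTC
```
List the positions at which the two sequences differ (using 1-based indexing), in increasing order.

2, 3, 4, 5, 6, 9, 12

Differences at position 2 (Y→H), position 3 (C→M), position 4 (E→R), position 5 (W→V), position 6 (T→A), position 9 (E→D), position 12 (M→C).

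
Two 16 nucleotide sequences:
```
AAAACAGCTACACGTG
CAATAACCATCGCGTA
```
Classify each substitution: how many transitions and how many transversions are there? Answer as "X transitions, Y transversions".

Mismatches (1-based):
position 1: A→C (purine→pyrimidine, transversion)
position 4: A→T (purine→pyrimidine, transversion)
position 5: C→A (pyrimidine→purine, transversion)
position 7: G→C (purine→pyrimidine, transversion)
position 9: T→A (pyrimidine→purine, transversion)
position 10: A→T (purine→pyrimidine, transversion)
position 12: A→G (purine→purine, transition)
position 16: G→A (purine→purine, transition)

2 transitions, 6 transversions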